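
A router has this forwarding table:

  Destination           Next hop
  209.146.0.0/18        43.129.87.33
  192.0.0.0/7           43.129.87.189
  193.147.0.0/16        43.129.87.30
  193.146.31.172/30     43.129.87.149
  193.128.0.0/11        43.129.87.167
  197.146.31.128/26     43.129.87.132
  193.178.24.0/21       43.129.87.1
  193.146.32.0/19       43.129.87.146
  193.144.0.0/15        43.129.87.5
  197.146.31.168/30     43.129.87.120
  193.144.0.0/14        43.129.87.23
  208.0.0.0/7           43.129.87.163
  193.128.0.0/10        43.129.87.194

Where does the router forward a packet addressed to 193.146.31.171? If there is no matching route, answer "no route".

43.129.87.23

Routes whose prefix contains 193.146.31.171:
  192.0.0.0/7 (192.0.0.0 - 193.255.255.255) -> 43.129.87.189
  193.128.0.0/10 (193.128.0.0 - 193.191.255.255) -> 43.129.87.194
  193.128.0.0/11 (193.128.0.0 - 193.159.255.255) -> 43.129.87.167
  193.144.0.0/14 (193.144.0.0 - 193.147.255.255) -> 43.129.87.23
More-specific entries that do NOT match:
  193.146.31.172/30 (193.146.31.172 - 193.146.31.175) does not contain 193.146.31.171
  197.146.31.168/30 (197.146.31.168 - 197.146.31.171) does not contain 193.146.31.171
  197.146.31.128/26 (197.146.31.128 - 197.146.31.191) does not contain 193.146.31.171
  193.178.24.0/21 (193.178.24.0 - 193.178.31.255) does not contain 193.146.31.171
  193.146.32.0/19 (193.146.32.0 - 193.146.63.255) does not contain 193.146.31.171
  209.146.0.0/18 (209.146.0.0 - 209.146.63.255) does not contain 193.146.31.171
  193.147.0.0/16 (193.147.0.0 - 193.147.255.255) does not contain 193.146.31.171
  193.144.0.0/15 (193.144.0.0 - 193.145.255.255) does not contain 193.146.31.171
Longest matching prefix is /14 -> next hop 43.129.87.23.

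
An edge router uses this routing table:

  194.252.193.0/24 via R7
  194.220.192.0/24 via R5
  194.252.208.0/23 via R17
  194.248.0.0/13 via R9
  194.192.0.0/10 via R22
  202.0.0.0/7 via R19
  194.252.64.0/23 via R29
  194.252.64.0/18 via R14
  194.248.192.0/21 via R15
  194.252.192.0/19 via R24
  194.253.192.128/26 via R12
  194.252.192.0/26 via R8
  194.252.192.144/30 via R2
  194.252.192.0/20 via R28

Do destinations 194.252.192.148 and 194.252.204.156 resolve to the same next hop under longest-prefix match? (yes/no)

yes

194.252.192.148: longest match 194.252.192.0/20 -> R28
194.252.204.156: longest match 194.252.192.0/20 -> R28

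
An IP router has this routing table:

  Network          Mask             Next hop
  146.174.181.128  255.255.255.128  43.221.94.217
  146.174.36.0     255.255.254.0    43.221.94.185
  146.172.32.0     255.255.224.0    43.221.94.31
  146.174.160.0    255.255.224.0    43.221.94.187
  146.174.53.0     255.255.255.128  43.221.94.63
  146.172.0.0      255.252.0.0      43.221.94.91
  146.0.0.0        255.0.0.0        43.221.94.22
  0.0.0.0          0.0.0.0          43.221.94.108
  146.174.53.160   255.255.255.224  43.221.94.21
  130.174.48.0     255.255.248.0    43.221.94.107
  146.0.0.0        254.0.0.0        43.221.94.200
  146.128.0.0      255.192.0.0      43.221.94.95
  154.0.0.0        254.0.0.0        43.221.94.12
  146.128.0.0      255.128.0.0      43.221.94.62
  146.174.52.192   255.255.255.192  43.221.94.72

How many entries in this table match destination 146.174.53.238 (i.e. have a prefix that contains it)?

Prefixes containing 146.174.53.238:
  0.0.0.0/0 (default, matches everything)
  146.0.0.0/7 (146.0.0.0 - 147.255.255.255)
  146.0.0.0/8 (146.0.0.0 - 146.255.255.255)
  146.128.0.0/9 (146.128.0.0 - 146.255.255.255)
  146.128.0.0/10 (146.128.0.0 - 146.191.255.255)
  146.172.0.0/14 (146.172.0.0 - 146.175.255.255)
Total matching entries: 6.

6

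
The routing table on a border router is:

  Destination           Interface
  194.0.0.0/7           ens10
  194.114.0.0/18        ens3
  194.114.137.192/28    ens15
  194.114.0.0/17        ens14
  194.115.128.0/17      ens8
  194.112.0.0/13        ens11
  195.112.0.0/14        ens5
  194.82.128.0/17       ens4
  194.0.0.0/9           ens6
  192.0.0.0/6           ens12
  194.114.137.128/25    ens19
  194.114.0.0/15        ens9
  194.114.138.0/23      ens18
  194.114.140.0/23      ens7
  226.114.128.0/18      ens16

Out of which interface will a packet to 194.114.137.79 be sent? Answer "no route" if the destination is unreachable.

ens9

Routes whose prefix contains 194.114.137.79:
  192.0.0.0/6 (192.0.0.0 - 195.255.255.255) -> ens12
  194.0.0.0/7 (194.0.0.0 - 195.255.255.255) -> ens10
  194.0.0.0/9 (194.0.0.0 - 194.127.255.255) -> ens6
  194.112.0.0/13 (194.112.0.0 - 194.119.255.255) -> ens11
  194.114.0.0/15 (194.114.0.0 - 194.115.255.255) -> ens9
More-specific entries that do NOT match:
  194.114.137.192/28 (194.114.137.192 - 194.114.137.207) does not contain 194.114.137.79
  194.114.137.128/25 (194.114.137.128 - 194.114.137.255) does not contain 194.114.137.79
  194.114.138.0/23 (194.114.138.0 - 194.114.139.255) does not contain 194.114.137.79
  194.114.140.0/23 (194.114.140.0 - 194.114.141.255) does not contain 194.114.137.79
  194.114.0.0/18 (194.114.0.0 - 194.114.63.255) does not contain 194.114.137.79
  226.114.128.0/18 (226.114.128.0 - 226.114.191.255) does not contain 194.114.137.79
  194.114.0.0/17 (194.114.0.0 - 194.114.127.255) does not contain 194.114.137.79
  194.115.128.0/17 (194.115.128.0 - 194.115.255.255) does not contain 194.114.137.79
  194.82.128.0/17 (194.82.128.0 - 194.82.255.255) does not contain 194.114.137.79
Longest matching prefix is /15 -> interface ens9.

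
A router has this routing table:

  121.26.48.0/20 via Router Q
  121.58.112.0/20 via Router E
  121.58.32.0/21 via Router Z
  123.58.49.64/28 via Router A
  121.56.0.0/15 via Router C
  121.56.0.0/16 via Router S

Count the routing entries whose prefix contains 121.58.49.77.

No listed prefix contains 121.58.49.77.
Total matching entries: 0.

0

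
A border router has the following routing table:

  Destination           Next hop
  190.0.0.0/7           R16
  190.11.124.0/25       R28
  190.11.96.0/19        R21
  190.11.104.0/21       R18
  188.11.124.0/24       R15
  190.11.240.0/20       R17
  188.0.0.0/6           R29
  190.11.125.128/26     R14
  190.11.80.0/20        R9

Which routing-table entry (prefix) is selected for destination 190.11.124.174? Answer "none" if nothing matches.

Entries matching 190.11.124.174:
  188.0.0.0/6 (188.0.0.0 - 191.255.255.255)
  190.0.0.0/7 (190.0.0.0 - 191.255.255.255)
  190.11.96.0/19 (190.11.96.0 - 190.11.127.255)
Most specific is 190.11.96.0/19.

190.11.96.0/19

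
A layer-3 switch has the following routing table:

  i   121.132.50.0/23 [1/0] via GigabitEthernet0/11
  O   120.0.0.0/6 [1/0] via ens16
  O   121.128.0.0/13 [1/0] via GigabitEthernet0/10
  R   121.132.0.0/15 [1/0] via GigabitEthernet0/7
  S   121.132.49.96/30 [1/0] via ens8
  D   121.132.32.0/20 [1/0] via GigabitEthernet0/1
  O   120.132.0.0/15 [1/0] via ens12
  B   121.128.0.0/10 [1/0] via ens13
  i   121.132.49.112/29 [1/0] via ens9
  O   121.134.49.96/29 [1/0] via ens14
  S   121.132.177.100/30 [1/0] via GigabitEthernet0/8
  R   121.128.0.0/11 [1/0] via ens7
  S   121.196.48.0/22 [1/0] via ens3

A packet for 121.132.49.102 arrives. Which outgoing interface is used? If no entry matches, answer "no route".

Routes whose prefix contains 121.132.49.102:
  120.0.0.0/6 (120.0.0.0 - 123.255.255.255) -> ens16
  121.128.0.0/10 (121.128.0.0 - 121.191.255.255) -> ens13
  121.128.0.0/11 (121.128.0.0 - 121.159.255.255) -> ens7
  121.128.0.0/13 (121.128.0.0 - 121.135.255.255) -> GigabitEthernet0/10
  121.132.0.0/15 (121.132.0.0 - 121.133.255.255) -> GigabitEthernet0/7
More-specific entries that do NOT match:
  121.132.49.96/30 (121.132.49.96 - 121.132.49.99) does not contain 121.132.49.102
  121.132.177.100/30 (121.132.177.100 - 121.132.177.103) does not contain 121.132.49.102
  121.132.49.112/29 (121.132.49.112 - 121.132.49.119) does not contain 121.132.49.102
  121.134.49.96/29 (121.134.49.96 - 121.134.49.103) does not contain 121.132.49.102
  121.132.50.0/23 (121.132.50.0 - 121.132.51.255) does not contain 121.132.49.102
  121.196.48.0/22 (121.196.48.0 - 121.196.51.255) does not contain 121.132.49.102
  121.132.32.0/20 (121.132.32.0 - 121.132.47.255) does not contain 121.132.49.102
Longest matching prefix is /15 -> interface GigabitEthernet0/7.

GigabitEthernet0/7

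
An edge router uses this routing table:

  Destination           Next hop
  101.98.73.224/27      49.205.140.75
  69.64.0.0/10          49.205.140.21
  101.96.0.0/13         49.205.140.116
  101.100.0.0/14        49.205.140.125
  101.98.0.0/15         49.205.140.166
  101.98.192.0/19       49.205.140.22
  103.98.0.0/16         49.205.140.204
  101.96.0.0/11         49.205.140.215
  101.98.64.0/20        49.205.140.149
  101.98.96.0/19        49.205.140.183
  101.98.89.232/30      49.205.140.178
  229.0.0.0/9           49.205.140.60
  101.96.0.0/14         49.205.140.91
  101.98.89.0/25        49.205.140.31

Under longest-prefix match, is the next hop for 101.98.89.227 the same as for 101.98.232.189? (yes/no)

101.98.89.227: longest match 101.98.0.0/15 -> 49.205.140.166
101.98.232.189: longest match 101.98.0.0/15 -> 49.205.140.166

yes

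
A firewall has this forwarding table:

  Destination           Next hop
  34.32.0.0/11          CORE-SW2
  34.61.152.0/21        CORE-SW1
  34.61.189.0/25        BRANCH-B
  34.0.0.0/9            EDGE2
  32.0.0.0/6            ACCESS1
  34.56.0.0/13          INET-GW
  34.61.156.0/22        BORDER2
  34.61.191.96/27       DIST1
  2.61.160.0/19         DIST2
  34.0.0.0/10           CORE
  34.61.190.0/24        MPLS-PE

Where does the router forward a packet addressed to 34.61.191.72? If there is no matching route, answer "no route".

Routes whose prefix contains 34.61.191.72:
  32.0.0.0/6 (32.0.0.0 - 35.255.255.255) -> ACCESS1
  34.0.0.0/9 (34.0.0.0 - 34.127.255.255) -> EDGE2
  34.0.0.0/10 (34.0.0.0 - 34.63.255.255) -> CORE
  34.32.0.0/11 (34.32.0.0 - 34.63.255.255) -> CORE-SW2
  34.56.0.0/13 (34.56.0.0 - 34.63.255.255) -> INET-GW
More-specific entries that do NOT match:
  34.61.191.96/27 (34.61.191.96 - 34.61.191.127) does not contain 34.61.191.72
  34.61.189.0/25 (34.61.189.0 - 34.61.189.127) does not contain 34.61.191.72
  34.61.190.0/24 (34.61.190.0 - 34.61.190.255) does not contain 34.61.191.72
  34.61.156.0/22 (34.61.156.0 - 34.61.159.255) does not contain 34.61.191.72
  34.61.152.0/21 (34.61.152.0 - 34.61.159.255) does not contain 34.61.191.72
  2.61.160.0/19 (2.61.160.0 - 2.61.191.255) does not contain 34.61.191.72
Longest matching prefix is /13 -> next hop INET-GW.

INET-GW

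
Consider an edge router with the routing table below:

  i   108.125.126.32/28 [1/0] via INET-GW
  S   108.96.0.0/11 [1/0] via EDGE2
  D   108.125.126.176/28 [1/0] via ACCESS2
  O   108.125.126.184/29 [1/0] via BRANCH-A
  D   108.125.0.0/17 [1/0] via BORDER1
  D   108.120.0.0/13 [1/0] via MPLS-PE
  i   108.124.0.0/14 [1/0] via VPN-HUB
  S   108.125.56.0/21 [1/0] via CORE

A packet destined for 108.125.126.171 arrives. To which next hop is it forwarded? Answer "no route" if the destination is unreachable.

BORDER1

Routes whose prefix contains 108.125.126.171:
  108.96.0.0/11 (108.96.0.0 - 108.127.255.255) -> EDGE2
  108.120.0.0/13 (108.120.0.0 - 108.127.255.255) -> MPLS-PE
  108.124.0.0/14 (108.124.0.0 - 108.127.255.255) -> VPN-HUB
  108.125.0.0/17 (108.125.0.0 - 108.125.127.255) -> BORDER1
More-specific entries that do NOT match:
  108.125.126.184/29 (108.125.126.184 - 108.125.126.191) does not contain 108.125.126.171
  108.125.126.32/28 (108.125.126.32 - 108.125.126.47) does not contain 108.125.126.171
  108.125.126.176/28 (108.125.126.176 - 108.125.126.191) does not contain 108.125.126.171
  108.125.56.0/21 (108.125.56.0 - 108.125.63.255) does not contain 108.125.126.171
Longest matching prefix is /17 -> next hop BORDER1.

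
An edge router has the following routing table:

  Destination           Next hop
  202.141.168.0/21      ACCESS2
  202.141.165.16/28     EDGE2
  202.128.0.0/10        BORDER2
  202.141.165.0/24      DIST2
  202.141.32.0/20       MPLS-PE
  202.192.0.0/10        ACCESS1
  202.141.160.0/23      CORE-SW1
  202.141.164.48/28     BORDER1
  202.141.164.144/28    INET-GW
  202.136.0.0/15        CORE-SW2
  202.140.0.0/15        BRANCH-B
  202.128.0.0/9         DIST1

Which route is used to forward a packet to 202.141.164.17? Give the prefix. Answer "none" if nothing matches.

Entries matching 202.141.164.17:
  202.128.0.0/9 (202.128.0.0 - 202.255.255.255)
  202.128.0.0/10 (202.128.0.0 - 202.191.255.255)
  202.140.0.0/15 (202.140.0.0 - 202.141.255.255)
Most specific is 202.140.0.0/15.

202.140.0.0/15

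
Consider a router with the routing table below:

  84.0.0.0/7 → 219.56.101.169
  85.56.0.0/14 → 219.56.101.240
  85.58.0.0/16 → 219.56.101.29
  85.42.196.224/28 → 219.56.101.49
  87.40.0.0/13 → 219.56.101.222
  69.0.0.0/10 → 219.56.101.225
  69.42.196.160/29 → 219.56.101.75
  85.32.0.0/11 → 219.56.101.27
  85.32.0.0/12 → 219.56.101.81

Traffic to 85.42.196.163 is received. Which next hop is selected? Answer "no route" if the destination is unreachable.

219.56.101.81

Routes whose prefix contains 85.42.196.163:
  84.0.0.0/7 (84.0.0.0 - 85.255.255.255) -> 219.56.101.169
  85.32.0.0/11 (85.32.0.0 - 85.63.255.255) -> 219.56.101.27
  85.32.0.0/12 (85.32.0.0 - 85.47.255.255) -> 219.56.101.81
More-specific entries that do NOT match:
  69.42.196.160/29 (69.42.196.160 - 69.42.196.167) does not contain 85.42.196.163
  85.42.196.224/28 (85.42.196.224 - 85.42.196.239) does not contain 85.42.196.163
  85.58.0.0/16 (85.58.0.0 - 85.58.255.255) does not contain 85.42.196.163
  85.56.0.0/14 (85.56.0.0 - 85.59.255.255) does not contain 85.42.196.163
  87.40.0.0/13 (87.40.0.0 - 87.47.255.255) does not contain 85.42.196.163
Longest matching prefix is /12 -> next hop 219.56.101.81.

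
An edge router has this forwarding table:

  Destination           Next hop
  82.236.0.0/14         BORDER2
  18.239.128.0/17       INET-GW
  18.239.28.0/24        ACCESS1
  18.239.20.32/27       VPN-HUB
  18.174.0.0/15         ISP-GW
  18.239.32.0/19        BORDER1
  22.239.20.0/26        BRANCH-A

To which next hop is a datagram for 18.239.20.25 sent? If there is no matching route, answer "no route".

No entry's prefix contains 18.239.20.25; there is no default route.

no route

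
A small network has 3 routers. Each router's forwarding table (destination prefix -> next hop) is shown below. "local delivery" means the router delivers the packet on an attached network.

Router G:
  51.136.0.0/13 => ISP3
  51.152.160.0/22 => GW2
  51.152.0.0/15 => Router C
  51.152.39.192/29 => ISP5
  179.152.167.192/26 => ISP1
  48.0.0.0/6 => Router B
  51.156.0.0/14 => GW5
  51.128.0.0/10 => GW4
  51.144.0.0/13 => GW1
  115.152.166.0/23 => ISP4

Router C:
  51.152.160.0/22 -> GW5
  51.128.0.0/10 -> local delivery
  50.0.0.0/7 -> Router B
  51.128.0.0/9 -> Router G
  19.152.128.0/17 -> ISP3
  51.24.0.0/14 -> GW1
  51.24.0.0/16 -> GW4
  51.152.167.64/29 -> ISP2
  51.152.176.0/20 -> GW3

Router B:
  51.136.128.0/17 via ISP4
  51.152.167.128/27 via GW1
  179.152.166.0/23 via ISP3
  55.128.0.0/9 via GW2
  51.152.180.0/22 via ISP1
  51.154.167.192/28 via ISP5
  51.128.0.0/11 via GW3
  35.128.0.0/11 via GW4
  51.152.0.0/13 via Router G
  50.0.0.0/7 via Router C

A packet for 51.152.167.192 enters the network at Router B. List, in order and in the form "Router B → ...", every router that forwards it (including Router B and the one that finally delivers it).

At Router B: longest match for 51.152.167.192 is 51.152.0.0/13 -> Router G
At Router G: longest match for 51.152.167.192 is 51.152.0.0/15 -> Router C
At Router C: longest match for 51.152.167.192 is 51.128.0.0/10 -> local delivery

Router B → Router G → Router C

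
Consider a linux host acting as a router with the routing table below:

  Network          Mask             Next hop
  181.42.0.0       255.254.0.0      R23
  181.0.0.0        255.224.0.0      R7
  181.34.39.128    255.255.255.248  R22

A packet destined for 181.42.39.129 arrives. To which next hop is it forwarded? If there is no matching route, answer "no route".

Routes whose prefix contains 181.42.39.129:
  181.42.0.0/15 (181.42.0.0 - 181.43.255.255) -> R23
More-specific entries that do NOT match:
  181.34.39.128/29 (181.34.39.128 - 181.34.39.135) does not contain 181.42.39.129
Longest matching prefix is /15 -> next hop R23.

R23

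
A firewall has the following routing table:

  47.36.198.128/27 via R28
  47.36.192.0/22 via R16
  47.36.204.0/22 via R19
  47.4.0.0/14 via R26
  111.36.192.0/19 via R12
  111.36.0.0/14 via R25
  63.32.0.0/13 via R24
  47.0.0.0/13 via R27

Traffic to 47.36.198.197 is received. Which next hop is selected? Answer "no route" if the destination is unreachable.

no route

No entry's prefix contains 47.36.198.197; there is no default route.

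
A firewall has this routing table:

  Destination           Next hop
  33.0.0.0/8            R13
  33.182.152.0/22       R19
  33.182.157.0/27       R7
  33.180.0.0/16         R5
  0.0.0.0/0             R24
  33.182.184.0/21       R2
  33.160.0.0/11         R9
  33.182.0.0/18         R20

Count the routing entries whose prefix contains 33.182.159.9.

3

Prefixes containing 33.182.159.9:
  0.0.0.0/0 (default, matches everything)
  33.0.0.0/8 (33.0.0.0 - 33.255.255.255)
  33.160.0.0/11 (33.160.0.0 - 33.191.255.255)
Total matching entries: 3.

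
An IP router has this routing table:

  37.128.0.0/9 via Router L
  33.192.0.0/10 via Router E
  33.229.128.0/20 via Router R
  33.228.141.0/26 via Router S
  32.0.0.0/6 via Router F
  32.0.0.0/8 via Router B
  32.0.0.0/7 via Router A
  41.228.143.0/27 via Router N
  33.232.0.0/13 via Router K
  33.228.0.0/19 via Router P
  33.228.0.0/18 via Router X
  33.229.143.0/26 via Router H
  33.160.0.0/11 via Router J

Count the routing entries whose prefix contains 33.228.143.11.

3

Prefixes containing 33.228.143.11:
  32.0.0.0/6 (32.0.0.0 - 35.255.255.255)
  32.0.0.0/7 (32.0.0.0 - 33.255.255.255)
  33.192.0.0/10 (33.192.0.0 - 33.255.255.255)
Total matching entries: 3.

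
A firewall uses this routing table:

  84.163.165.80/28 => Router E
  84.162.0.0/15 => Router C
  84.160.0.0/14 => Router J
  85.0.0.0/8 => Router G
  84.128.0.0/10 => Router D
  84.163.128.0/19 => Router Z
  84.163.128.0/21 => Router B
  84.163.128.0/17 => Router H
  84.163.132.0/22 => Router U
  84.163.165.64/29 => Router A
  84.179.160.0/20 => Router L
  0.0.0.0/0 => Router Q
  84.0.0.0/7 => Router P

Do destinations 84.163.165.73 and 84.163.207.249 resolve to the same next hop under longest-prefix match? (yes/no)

84.163.165.73: longest match 84.163.128.0/17 -> Router H
84.163.207.249: longest match 84.163.128.0/17 -> Router H

yes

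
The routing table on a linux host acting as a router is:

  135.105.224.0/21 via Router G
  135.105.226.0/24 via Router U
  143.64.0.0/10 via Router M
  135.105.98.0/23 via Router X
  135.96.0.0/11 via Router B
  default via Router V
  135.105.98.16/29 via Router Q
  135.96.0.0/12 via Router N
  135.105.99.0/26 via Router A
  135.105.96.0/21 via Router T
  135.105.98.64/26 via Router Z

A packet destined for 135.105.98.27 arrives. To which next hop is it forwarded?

Routes whose prefix contains 135.105.98.27:
  0.0.0.0/0 (default, matches everything) -> Router V
  135.96.0.0/11 (135.96.0.0 - 135.127.255.255) -> Router B
  135.96.0.0/12 (135.96.0.0 - 135.111.255.255) -> Router N
  135.105.96.0/21 (135.105.96.0 - 135.105.103.255) -> Router T
  135.105.98.0/23 (135.105.98.0 - 135.105.99.255) -> Router X
More-specific entries that do NOT match:
  135.105.98.16/29 (135.105.98.16 - 135.105.98.23) does not contain 135.105.98.27
  135.105.99.0/26 (135.105.99.0 - 135.105.99.63) does not contain 135.105.98.27
  135.105.98.64/26 (135.105.98.64 - 135.105.98.127) does not contain 135.105.98.27
  135.105.226.0/24 (135.105.226.0 - 135.105.226.255) does not contain 135.105.98.27
Longest matching prefix is /23 -> next hop Router X.

Router X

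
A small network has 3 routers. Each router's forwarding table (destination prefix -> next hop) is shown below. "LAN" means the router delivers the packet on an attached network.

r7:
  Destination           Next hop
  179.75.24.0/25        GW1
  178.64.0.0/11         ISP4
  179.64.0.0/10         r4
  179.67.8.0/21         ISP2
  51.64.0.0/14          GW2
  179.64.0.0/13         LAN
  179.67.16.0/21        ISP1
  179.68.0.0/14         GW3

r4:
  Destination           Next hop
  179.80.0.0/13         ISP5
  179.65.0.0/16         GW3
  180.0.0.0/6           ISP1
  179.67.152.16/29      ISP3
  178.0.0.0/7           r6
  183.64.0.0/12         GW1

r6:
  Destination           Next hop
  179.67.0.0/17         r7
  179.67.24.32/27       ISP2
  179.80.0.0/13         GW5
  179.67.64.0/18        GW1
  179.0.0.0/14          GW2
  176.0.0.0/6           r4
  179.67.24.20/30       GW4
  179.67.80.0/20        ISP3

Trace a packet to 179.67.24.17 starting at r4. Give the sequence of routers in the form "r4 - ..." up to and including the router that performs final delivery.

r4 - r6 - r7

At r4: longest match for 179.67.24.17 is 178.0.0.0/7 -> r6
At r6: longest match for 179.67.24.17 is 179.67.0.0/17 -> r7
At r7: longest match for 179.67.24.17 is 179.64.0.0/13 -> LAN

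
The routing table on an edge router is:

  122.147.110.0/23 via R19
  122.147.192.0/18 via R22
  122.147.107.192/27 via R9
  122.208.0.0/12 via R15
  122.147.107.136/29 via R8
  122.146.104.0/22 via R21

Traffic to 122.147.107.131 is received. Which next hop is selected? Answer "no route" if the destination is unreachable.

no route

No entry's prefix contains 122.147.107.131; there is no default route.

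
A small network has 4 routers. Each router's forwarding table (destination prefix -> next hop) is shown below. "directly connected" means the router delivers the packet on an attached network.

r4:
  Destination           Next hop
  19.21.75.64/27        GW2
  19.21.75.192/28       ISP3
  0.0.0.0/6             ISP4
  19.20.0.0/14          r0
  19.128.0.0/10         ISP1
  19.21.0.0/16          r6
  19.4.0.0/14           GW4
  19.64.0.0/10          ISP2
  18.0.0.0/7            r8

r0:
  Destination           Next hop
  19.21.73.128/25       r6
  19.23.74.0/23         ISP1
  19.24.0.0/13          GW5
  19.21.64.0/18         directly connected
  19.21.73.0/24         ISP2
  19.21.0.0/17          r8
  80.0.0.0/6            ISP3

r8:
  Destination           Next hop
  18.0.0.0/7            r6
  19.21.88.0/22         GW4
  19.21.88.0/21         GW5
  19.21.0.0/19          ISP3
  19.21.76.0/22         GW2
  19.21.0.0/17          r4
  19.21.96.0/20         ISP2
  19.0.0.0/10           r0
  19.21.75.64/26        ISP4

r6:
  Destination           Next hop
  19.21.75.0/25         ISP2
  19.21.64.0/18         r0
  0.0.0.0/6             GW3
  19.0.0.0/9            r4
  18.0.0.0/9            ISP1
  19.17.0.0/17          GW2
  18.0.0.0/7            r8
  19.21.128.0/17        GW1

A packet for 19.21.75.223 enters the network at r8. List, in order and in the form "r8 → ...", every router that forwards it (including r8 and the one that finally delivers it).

At r8: longest match for 19.21.75.223 is 19.21.0.0/17 -> r4
At r4: longest match for 19.21.75.223 is 19.21.0.0/16 -> r6
At r6: longest match for 19.21.75.223 is 19.21.64.0/18 -> r0
At r0: longest match for 19.21.75.223 is 19.21.64.0/18 -> directly connected

r8 → r4 → r6 → r0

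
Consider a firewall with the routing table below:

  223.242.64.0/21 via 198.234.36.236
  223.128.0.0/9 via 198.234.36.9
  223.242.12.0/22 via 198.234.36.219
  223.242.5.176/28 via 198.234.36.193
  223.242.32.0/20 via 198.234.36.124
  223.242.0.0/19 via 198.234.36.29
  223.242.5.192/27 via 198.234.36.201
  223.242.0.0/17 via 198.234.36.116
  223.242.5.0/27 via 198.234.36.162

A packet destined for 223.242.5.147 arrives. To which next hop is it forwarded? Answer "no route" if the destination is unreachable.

Routes whose prefix contains 223.242.5.147:
  223.128.0.0/9 (223.128.0.0 - 223.255.255.255) -> 198.234.36.9
  223.242.0.0/17 (223.242.0.0 - 223.242.127.255) -> 198.234.36.116
  223.242.0.0/19 (223.242.0.0 - 223.242.31.255) -> 198.234.36.29
More-specific entries that do NOT match:
  223.242.5.176/28 (223.242.5.176 - 223.242.5.191) does not contain 223.242.5.147
  223.242.5.192/27 (223.242.5.192 - 223.242.5.223) does not contain 223.242.5.147
  223.242.5.0/27 (223.242.5.0 - 223.242.5.31) does not contain 223.242.5.147
  223.242.12.0/22 (223.242.12.0 - 223.242.15.255) does not contain 223.242.5.147
  223.242.64.0/21 (223.242.64.0 - 223.242.71.255) does not contain 223.242.5.147
  223.242.32.0/20 (223.242.32.0 - 223.242.47.255) does not contain 223.242.5.147
Longest matching prefix is /19 -> next hop 198.234.36.29.

198.234.36.29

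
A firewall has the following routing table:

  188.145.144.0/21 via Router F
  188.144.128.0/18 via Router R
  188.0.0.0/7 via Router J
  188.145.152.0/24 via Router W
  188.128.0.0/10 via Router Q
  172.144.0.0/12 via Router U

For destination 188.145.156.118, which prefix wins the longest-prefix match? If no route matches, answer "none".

188.128.0.0/10

Entries matching 188.145.156.118:
  188.0.0.0/7 (188.0.0.0 - 189.255.255.255)
  188.128.0.0/10 (188.128.0.0 - 188.191.255.255)
Most specific is 188.128.0.0/10.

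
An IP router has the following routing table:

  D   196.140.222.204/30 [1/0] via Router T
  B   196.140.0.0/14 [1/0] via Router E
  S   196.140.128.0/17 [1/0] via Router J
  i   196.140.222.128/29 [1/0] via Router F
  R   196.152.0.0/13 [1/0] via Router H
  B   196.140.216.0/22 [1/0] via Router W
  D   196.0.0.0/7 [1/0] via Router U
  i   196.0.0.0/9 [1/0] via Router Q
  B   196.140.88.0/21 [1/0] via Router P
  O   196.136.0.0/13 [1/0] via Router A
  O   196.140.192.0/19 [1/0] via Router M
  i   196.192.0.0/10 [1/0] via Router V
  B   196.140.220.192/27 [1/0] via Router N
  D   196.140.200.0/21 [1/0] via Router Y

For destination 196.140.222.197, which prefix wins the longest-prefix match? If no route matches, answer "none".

196.140.192.0/19

Entries matching 196.140.222.197:
  196.0.0.0/7 (196.0.0.0 - 197.255.255.255)
  196.136.0.0/13 (196.136.0.0 - 196.143.255.255)
  196.140.0.0/14 (196.140.0.0 - 196.143.255.255)
  196.140.128.0/17 (196.140.128.0 - 196.140.255.255)
  196.140.192.0/19 (196.140.192.0 - 196.140.223.255)
Most specific is 196.140.192.0/19.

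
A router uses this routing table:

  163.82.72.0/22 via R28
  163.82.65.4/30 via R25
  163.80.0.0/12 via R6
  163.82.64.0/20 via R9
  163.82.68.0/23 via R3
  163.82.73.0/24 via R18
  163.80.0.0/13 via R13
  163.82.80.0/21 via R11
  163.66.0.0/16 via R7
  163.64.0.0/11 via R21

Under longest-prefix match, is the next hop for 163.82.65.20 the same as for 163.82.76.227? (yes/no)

yes

163.82.65.20: longest match 163.82.64.0/20 -> R9
163.82.76.227: longest match 163.82.64.0/20 -> R9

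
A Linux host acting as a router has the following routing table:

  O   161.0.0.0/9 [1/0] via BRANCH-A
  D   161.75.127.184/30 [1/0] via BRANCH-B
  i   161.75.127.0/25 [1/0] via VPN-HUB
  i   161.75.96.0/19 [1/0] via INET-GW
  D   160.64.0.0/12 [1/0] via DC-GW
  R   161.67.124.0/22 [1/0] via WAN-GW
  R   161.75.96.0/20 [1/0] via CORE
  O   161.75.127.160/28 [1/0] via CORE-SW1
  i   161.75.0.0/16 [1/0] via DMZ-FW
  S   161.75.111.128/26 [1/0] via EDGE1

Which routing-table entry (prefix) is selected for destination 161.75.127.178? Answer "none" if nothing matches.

Entries matching 161.75.127.178:
  161.0.0.0/9 (161.0.0.0 - 161.127.255.255)
  161.75.0.0/16 (161.75.0.0 - 161.75.255.255)
  161.75.96.0/19 (161.75.96.0 - 161.75.127.255)
Most specific is 161.75.96.0/19.

161.75.96.0/19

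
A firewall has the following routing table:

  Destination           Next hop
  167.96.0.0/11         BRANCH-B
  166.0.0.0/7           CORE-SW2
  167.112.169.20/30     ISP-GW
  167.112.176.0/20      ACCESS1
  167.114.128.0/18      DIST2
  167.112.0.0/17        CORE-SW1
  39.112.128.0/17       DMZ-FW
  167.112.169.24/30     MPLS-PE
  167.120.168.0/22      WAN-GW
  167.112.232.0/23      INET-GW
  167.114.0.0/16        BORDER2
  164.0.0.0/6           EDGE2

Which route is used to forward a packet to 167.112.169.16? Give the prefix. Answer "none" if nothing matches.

Entries matching 167.112.169.16:
  164.0.0.0/6 (164.0.0.0 - 167.255.255.255)
  166.0.0.0/7 (166.0.0.0 - 167.255.255.255)
  167.96.0.0/11 (167.96.0.0 - 167.127.255.255)
Most specific is 167.96.0.0/11.

167.96.0.0/11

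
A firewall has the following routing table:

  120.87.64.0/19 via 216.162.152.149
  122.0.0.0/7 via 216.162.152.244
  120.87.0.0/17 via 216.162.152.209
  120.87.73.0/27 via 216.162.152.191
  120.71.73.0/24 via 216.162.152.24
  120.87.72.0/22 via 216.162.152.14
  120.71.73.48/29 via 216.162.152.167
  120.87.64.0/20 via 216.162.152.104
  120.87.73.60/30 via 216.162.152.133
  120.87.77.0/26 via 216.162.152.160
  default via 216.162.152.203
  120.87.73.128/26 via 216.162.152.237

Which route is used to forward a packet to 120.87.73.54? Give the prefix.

120.87.72.0/22

Entries matching 120.87.73.54:
  0.0.0.0/0 (default, matches everything)
  120.87.0.0/17 (120.87.0.0 - 120.87.127.255)
  120.87.64.0/19 (120.87.64.0 - 120.87.95.255)
  120.87.64.0/20 (120.87.64.0 - 120.87.79.255)
  120.87.72.0/22 (120.87.72.0 - 120.87.75.255)
Most specific is 120.87.72.0/22.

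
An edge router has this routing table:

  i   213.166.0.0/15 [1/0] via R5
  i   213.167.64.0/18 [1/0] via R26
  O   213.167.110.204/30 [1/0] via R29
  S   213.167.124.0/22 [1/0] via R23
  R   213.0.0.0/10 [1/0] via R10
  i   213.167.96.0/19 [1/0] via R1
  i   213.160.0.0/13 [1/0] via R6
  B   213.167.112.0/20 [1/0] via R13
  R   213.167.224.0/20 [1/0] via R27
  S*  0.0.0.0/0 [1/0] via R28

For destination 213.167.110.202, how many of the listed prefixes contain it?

5

Prefixes containing 213.167.110.202:
  0.0.0.0/0 (default, matches everything)
  213.160.0.0/13 (213.160.0.0 - 213.167.255.255)
  213.166.0.0/15 (213.166.0.0 - 213.167.255.255)
  213.167.64.0/18 (213.167.64.0 - 213.167.127.255)
  213.167.96.0/19 (213.167.96.0 - 213.167.127.255)
Total matching entries: 5.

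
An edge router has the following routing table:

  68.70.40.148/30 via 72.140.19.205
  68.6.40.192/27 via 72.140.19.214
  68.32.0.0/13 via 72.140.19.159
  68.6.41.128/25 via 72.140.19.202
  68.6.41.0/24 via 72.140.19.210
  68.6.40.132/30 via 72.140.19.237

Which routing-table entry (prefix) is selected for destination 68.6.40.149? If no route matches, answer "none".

68.6.40.149 is outside every listed prefix and there is no default route.

none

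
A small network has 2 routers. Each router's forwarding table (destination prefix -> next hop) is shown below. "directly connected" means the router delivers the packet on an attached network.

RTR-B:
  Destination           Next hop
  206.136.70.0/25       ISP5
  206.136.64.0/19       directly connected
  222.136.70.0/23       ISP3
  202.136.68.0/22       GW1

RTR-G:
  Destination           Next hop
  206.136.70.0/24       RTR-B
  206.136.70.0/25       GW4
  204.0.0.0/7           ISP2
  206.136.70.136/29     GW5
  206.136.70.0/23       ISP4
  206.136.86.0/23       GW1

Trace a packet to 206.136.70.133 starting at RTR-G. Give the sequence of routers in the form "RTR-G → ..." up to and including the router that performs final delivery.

At RTR-G: longest match for 206.136.70.133 is 206.136.70.0/24 -> RTR-B
At RTR-B: longest match for 206.136.70.133 is 206.136.64.0/19 -> directly connected

RTR-G → RTR-B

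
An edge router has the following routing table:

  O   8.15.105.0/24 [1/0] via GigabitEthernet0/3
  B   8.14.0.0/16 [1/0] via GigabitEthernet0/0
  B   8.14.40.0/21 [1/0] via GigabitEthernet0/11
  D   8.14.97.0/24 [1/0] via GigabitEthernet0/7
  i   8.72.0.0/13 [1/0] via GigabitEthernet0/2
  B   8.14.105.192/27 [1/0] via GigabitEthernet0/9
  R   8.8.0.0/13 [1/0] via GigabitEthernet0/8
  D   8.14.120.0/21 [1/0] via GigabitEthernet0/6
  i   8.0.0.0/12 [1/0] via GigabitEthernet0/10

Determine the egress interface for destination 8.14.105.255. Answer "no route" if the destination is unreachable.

Routes whose prefix contains 8.14.105.255:
  8.0.0.0/12 (8.0.0.0 - 8.15.255.255) -> GigabitEthernet0/10
  8.8.0.0/13 (8.8.0.0 - 8.15.255.255) -> GigabitEthernet0/8
  8.14.0.0/16 (8.14.0.0 - 8.14.255.255) -> GigabitEthernet0/0
More-specific entries that do NOT match:
  8.14.105.192/27 (8.14.105.192 - 8.14.105.223) does not contain 8.14.105.255
  8.15.105.0/24 (8.15.105.0 - 8.15.105.255) does not contain 8.14.105.255
  8.14.97.0/24 (8.14.97.0 - 8.14.97.255) does not contain 8.14.105.255
  8.14.40.0/21 (8.14.40.0 - 8.14.47.255) does not contain 8.14.105.255
  8.14.120.0/21 (8.14.120.0 - 8.14.127.255) does not contain 8.14.105.255
Longest matching prefix is /16 -> interface GigabitEthernet0/0.

GigabitEthernet0/0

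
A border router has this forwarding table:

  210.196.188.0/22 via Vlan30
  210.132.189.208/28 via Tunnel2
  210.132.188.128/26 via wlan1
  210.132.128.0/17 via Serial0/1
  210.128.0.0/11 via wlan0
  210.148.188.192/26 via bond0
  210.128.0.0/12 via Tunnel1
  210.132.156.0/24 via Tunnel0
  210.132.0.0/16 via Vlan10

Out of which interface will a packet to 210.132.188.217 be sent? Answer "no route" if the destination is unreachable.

Serial0/1

Routes whose prefix contains 210.132.188.217:
  210.128.0.0/11 (210.128.0.0 - 210.159.255.255) -> wlan0
  210.128.0.0/12 (210.128.0.0 - 210.143.255.255) -> Tunnel1
  210.132.0.0/16 (210.132.0.0 - 210.132.255.255) -> Vlan10
  210.132.128.0/17 (210.132.128.0 - 210.132.255.255) -> Serial0/1
More-specific entries that do NOT match:
  210.132.189.208/28 (210.132.189.208 - 210.132.189.223) does not contain 210.132.188.217
  210.132.188.128/26 (210.132.188.128 - 210.132.188.191) does not contain 210.132.188.217
  210.148.188.192/26 (210.148.188.192 - 210.148.188.255) does not contain 210.132.188.217
  210.132.156.0/24 (210.132.156.0 - 210.132.156.255) does not contain 210.132.188.217
  210.196.188.0/22 (210.196.188.0 - 210.196.191.255) does not contain 210.132.188.217
Longest matching prefix is /17 -> interface Serial0/1.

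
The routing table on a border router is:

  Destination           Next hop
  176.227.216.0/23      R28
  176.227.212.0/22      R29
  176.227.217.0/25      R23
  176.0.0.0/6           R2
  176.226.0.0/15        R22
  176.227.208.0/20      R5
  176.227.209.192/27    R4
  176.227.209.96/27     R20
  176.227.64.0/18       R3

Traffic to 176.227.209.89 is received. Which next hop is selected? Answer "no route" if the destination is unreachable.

Routes whose prefix contains 176.227.209.89:
  176.0.0.0/6 (176.0.0.0 - 179.255.255.255) -> R2
  176.226.0.0/15 (176.226.0.0 - 176.227.255.255) -> R22
  176.227.208.0/20 (176.227.208.0 - 176.227.223.255) -> R5
More-specific entries that do NOT match:
  176.227.209.192/27 (176.227.209.192 - 176.227.209.223) does not contain 176.227.209.89
  176.227.209.96/27 (176.227.209.96 - 176.227.209.127) does not contain 176.227.209.89
  176.227.217.0/25 (176.227.217.0 - 176.227.217.127) does not contain 176.227.209.89
  176.227.216.0/23 (176.227.216.0 - 176.227.217.255) does not contain 176.227.209.89
  176.227.212.0/22 (176.227.212.0 - 176.227.215.255) does not contain 176.227.209.89
Longest matching prefix is /20 -> next hop R5.

R5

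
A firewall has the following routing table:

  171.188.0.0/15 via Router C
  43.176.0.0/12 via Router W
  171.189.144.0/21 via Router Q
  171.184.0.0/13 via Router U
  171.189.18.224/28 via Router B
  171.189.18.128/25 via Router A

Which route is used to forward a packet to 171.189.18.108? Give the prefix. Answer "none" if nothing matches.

171.188.0.0/15

Entries matching 171.189.18.108:
  171.184.0.0/13 (171.184.0.0 - 171.191.255.255)
  171.188.0.0/15 (171.188.0.0 - 171.189.255.255)
Most specific is 171.188.0.0/15.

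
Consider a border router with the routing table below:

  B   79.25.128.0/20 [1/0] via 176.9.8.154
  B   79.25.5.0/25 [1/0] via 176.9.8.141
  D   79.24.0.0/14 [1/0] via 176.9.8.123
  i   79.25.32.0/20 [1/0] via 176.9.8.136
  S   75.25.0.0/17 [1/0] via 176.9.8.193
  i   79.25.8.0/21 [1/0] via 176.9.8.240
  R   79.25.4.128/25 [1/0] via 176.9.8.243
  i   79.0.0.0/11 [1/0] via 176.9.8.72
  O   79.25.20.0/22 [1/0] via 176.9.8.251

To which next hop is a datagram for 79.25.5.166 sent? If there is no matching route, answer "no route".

Routes whose prefix contains 79.25.5.166:
  79.0.0.0/11 (79.0.0.0 - 79.31.255.255) -> 176.9.8.72
  79.24.0.0/14 (79.24.0.0 - 79.27.255.255) -> 176.9.8.123
More-specific entries that do NOT match:
  79.25.5.0/25 (79.25.5.0 - 79.25.5.127) does not contain 79.25.5.166
  79.25.4.128/25 (79.25.4.128 - 79.25.4.255) does not contain 79.25.5.166
  79.25.20.0/22 (79.25.20.0 - 79.25.23.255) does not contain 79.25.5.166
  79.25.8.0/21 (79.25.8.0 - 79.25.15.255) does not contain 79.25.5.166
  79.25.128.0/20 (79.25.128.0 - 79.25.143.255) does not contain 79.25.5.166
  79.25.32.0/20 (79.25.32.0 - 79.25.47.255) does not contain 79.25.5.166
  75.25.0.0/17 (75.25.0.0 - 75.25.127.255) does not contain 79.25.5.166
Longest matching prefix is /14 -> next hop 176.9.8.123.

176.9.8.123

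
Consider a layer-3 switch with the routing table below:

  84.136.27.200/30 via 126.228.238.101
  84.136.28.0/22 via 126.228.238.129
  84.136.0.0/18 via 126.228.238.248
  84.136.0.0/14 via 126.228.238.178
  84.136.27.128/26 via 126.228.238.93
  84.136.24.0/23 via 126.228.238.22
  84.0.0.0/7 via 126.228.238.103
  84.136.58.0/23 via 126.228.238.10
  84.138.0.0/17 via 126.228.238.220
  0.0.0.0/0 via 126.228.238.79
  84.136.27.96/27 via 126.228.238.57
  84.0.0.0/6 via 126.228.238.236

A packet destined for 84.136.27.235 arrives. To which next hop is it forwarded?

Routes whose prefix contains 84.136.27.235:
  0.0.0.0/0 (default, matches everything) -> 126.228.238.79
  84.0.0.0/6 (84.0.0.0 - 87.255.255.255) -> 126.228.238.236
  84.0.0.0/7 (84.0.0.0 - 85.255.255.255) -> 126.228.238.103
  84.136.0.0/14 (84.136.0.0 - 84.139.255.255) -> 126.228.238.178
  84.136.0.0/18 (84.136.0.0 - 84.136.63.255) -> 126.228.238.248
More-specific entries that do NOT match:
  84.136.27.200/30 (84.136.27.200 - 84.136.27.203) does not contain 84.136.27.235
  84.136.27.96/27 (84.136.27.96 - 84.136.27.127) does not contain 84.136.27.235
  84.136.27.128/26 (84.136.27.128 - 84.136.27.191) does not contain 84.136.27.235
  84.136.24.0/23 (84.136.24.0 - 84.136.25.255) does not contain 84.136.27.235
  84.136.58.0/23 (84.136.58.0 - 84.136.59.255) does not contain 84.136.27.235
  84.136.28.0/22 (84.136.28.0 - 84.136.31.255) does not contain 84.136.27.235
Longest matching prefix is /18 -> next hop 126.228.238.248.

126.228.238.248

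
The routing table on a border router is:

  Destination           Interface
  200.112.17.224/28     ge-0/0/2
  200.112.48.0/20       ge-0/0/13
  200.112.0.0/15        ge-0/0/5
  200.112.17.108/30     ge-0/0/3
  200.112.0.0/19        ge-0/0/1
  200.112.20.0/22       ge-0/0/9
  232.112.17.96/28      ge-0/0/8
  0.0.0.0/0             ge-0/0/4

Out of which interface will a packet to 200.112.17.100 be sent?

Routes whose prefix contains 200.112.17.100:
  0.0.0.0/0 (default, matches everything) -> ge-0/0/4
  200.112.0.0/15 (200.112.0.0 - 200.113.255.255) -> ge-0/0/5
  200.112.0.0/19 (200.112.0.0 - 200.112.31.255) -> ge-0/0/1
More-specific entries that do NOT match:
  200.112.17.108/30 (200.112.17.108 - 200.112.17.111) does not contain 200.112.17.100
  200.112.17.224/28 (200.112.17.224 - 200.112.17.239) does not contain 200.112.17.100
  232.112.17.96/28 (232.112.17.96 - 232.112.17.111) does not contain 200.112.17.100
  200.112.20.0/22 (200.112.20.0 - 200.112.23.255) does not contain 200.112.17.100
  200.112.48.0/20 (200.112.48.0 - 200.112.63.255) does not contain 200.112.17.100
Longest matching prefix is /19 -> interface ge-0/0/1.

ge-0/0/1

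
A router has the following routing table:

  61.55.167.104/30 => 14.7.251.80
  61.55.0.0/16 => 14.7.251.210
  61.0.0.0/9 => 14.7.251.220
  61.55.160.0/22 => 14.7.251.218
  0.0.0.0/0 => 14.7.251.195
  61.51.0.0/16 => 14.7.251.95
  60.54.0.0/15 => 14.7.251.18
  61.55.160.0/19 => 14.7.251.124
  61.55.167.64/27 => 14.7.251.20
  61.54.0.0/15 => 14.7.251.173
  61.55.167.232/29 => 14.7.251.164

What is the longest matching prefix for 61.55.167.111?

61.55.160.0/19

Entries matching 61.55.167.111:
  0.0.0.0/0 (default, matches everything)
  61.0.0.0/9 (61.0.0.0 - 61.127.255.255)
  61.54.0.0/15 (61.54.0.0 - 61.55.255.255)
  61.55.0.0/16 (61.55.0.0 - 61.55.255.255)
  61.55.160.0/19 (61.55.160.0 - 61.55.191.255)
Most specific is 61.55.160.0/19.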